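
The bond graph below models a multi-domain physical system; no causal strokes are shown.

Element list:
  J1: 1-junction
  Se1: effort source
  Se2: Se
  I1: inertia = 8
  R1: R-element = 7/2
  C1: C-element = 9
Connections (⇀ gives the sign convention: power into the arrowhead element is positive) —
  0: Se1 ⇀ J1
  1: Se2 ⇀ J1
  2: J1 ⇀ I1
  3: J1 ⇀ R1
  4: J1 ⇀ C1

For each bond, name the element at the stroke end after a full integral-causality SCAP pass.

b0 stroke→J1
b1 stroke→J1
b2 stroke→I1
b3 stroke→J1
b4 stroke→J1

b0 stroke at J1  (Se1 fixes effort; stroke away)
b1 stroke at J1  (Se2 fixes effort; stroke away)
b2 stroke at I1  (I1: I, integral causality)
b3 stroke at J1  (1-jn J1 has f-setter on 2)
b4 stroke at J1  (J1 flow already set via bond 2)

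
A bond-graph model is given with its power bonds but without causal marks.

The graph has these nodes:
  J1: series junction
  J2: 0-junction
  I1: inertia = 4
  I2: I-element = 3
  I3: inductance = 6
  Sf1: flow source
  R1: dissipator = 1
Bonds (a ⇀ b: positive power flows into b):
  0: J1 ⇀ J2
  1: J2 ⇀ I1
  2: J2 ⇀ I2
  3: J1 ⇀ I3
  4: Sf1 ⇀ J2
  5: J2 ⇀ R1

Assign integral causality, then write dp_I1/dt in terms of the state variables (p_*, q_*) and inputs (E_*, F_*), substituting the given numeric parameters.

bond 4 stroke→Sf1  (Sf1: flow source, stroke at near end)
bond 1 stroke→I1  (I1 outputs flow p/I1)
bond 2 stroke→I2  (I2 outputs flow p/I2)
bond 3 stroke→I3  (I3: I, integral causality)
bond 0 stroke→J1  (common-f at J1 fixed by 3)
bond 5 stroke→J2  (J2 needs exactly one e-in)

dp_I1/dt = F_Sf1 - p_I1/4 - p_I2/3 + p_I3/6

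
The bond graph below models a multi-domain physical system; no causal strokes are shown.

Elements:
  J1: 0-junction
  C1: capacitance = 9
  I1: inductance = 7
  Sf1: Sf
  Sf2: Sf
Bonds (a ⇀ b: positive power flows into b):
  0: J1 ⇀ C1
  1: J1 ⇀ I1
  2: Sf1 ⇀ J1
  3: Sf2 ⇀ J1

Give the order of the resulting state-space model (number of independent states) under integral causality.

b2 stroke at Sf1  (Sf1: flow source, stroke at near end)
b3 stroke at Sf2  (Sf2 fixes flow; stroke at Sf2)
b0 stroke at J1  (C1: C, integral causality)
b1 stroke at I1  (J1: bond 0 brought effort, rest push out)

2  (C1, I1 all integral)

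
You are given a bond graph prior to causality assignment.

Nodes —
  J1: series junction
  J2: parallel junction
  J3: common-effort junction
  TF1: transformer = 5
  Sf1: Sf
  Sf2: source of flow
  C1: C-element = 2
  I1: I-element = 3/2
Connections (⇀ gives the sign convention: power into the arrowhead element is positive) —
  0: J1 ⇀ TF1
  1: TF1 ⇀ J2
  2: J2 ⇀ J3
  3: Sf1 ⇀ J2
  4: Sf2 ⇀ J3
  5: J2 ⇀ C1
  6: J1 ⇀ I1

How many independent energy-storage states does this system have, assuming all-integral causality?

2  (C1, I1 all integral)

bond 3 →Sf1  (Sf1: flow source, stroke at near end)
bond 4 →Sf2  (Sf2 (Sf) sets flow on bond)
bond 2 →J3  (only one effort-in slot at J3)
bond 5 →J2  (C1: C, integral causality)
bond 1 →TF1  (J2: bond 5 brought effort, rest push out)
bond 0 →J1  (TF1 one-in-one-out from 1)
bond 6 →I1  (only one flow-in slot at J1)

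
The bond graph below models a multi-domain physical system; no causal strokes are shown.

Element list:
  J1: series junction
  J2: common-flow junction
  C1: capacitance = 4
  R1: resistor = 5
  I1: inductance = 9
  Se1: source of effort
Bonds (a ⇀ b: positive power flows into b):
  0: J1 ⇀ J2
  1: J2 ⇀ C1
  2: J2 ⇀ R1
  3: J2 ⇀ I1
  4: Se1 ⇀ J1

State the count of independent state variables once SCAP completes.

#4 |J1  (Se1 (Se) sets effort on bond)
#0 |J2  (J1: last free bond brings flow in)
#1 |J2  (C1: C, integral causality)
#3 |I1  (I1 integral (f out))
#2 |J2  (1-jn J2 has f-setter on 3)

2  (C1, I1 all integral)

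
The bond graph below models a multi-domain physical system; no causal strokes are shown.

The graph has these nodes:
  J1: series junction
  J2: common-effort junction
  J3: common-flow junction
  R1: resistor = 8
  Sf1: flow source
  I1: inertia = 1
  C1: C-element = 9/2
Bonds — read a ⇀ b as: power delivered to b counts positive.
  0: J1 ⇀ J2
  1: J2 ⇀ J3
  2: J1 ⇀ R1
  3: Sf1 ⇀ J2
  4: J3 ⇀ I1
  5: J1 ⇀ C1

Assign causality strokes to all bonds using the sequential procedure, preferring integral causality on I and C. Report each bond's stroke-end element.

#3 stroke→Sf1  (source Sf1 imposes f)
#4 stroke→I1  (I1 integral (f out))
#1 stroke→J3  (common-f at J3 fixed by 4)
#0 stroke→J2  (only one effort-in slot at J2)
#2 stroke→J1  (J1 flow already set via bond 0)
#5 stroke→J1  (common-f at J1 fixed by 0)

bond 0 stroke at J2
bond 1 stroke at J3
bond 2 stroke at J1
bond 3 stroke at Sf1
bond 4 stroke at I1
bond 5 stroke at J1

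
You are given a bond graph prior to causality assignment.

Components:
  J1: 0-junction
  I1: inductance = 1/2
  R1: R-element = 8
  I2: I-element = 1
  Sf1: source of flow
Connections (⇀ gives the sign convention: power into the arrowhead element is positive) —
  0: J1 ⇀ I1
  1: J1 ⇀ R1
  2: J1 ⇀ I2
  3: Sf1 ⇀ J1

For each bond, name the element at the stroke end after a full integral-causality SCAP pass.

b3 |Sf1  (Sf1: flow source, stroke at near end)
b0 |I1  (prefer integral on I1)
b2 |I2  (I2 outputs flow p/I2)
b1 |J1  (J1 needs exactly one e-in)

bond 0 stroke→I1
bond 1 stroke→J1
bond 2 stroke→I2
bond 3 stroke→Sf1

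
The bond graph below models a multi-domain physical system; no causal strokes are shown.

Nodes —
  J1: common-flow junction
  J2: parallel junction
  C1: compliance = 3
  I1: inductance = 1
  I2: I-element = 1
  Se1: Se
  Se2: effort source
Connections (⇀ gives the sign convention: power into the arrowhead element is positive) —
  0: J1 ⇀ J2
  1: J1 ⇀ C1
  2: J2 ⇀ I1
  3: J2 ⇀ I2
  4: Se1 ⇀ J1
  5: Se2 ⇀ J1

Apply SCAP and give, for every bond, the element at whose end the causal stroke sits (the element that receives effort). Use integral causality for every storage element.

β4 |J1  (Se1 fixes effort; stroke away)
β5 |J1  (Se2 (Se) sets effort on bond)
β1 |J1  (C1 outputs effort q/C1)
β0 |J2  (J1: last free bond brings flow in)
β2 |I1  (common-e at J2 fixed by 0)
β3 |I2  (J2: bond 0 brought effort, rest push out)

bond 0 →J2
bond 1 →J1
bond 2 →I1
bond 3 →I2
bond 4 →J1
bond 5 →J1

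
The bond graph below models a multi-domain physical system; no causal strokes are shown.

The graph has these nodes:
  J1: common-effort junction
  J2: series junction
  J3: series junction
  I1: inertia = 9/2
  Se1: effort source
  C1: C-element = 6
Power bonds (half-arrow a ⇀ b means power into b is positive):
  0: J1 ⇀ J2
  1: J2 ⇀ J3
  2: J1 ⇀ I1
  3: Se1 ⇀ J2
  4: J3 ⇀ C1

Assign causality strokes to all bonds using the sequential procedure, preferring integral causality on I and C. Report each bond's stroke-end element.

b0 →J1
b1 →J2
b2 →I1
b3 →J2
b4 →J3

b3 stroke at J2  (Se1 (Se) sets effort on bond)
b2 stroke at I1  (prefer integral on I1)
b0 stroke at J1  (only one effort-in slot at J1)
b1 stroke at J2  (1-jn J2 has f-setter on 0)
b4 stroke at J3  (common-f at J3 fixed by 1)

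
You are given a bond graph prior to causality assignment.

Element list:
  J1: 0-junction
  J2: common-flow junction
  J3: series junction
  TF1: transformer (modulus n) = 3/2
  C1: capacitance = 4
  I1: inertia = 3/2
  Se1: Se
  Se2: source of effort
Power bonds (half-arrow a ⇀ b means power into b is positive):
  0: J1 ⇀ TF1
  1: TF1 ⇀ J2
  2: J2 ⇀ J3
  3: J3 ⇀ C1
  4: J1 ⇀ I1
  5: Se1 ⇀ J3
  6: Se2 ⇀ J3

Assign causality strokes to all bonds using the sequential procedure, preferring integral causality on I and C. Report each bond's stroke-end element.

#0 stroke at J1
#1 stroke at TF1
#2 stroke at J2
#3 stroke at J3
#4 stroke at I1
#5 stroke at J3
#6 stroke at J3

#5 |J3  (source Se1 imposes e)
#6 |J3  (Se2: effort source, stroke at far end)
#3 |J3  (C1 outputs effort q/C1)
#2 |J2  (J3 needs exactly one f-in)
#1 |TF1  (only one flow-in slot at J2)
#0 |J1  (TF1 one-in-one-out from 1)
#4 |I1  (J1 effort already set via bond 0)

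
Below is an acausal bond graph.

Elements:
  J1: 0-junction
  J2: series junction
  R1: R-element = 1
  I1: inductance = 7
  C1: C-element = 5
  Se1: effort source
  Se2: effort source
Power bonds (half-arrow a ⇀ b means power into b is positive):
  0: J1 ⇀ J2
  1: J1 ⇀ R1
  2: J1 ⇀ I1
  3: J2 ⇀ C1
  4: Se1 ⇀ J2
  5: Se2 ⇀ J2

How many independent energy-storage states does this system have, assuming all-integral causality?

β4 stroke→J2  (Se1 fixes effort; stroke away)
β5 stroke→J2  (Se2: effort source, stroke at far end)
β2 stroke→I1  (I1: I, integral causality)
β3 stroke→J2  (C1 integral (e out))
β0 stroke→J1  (J2 needs exactly one f-in)
β1 stroke→R1  (0-jn J1 has e-setter on 0)

2  (C1, I1 all integral)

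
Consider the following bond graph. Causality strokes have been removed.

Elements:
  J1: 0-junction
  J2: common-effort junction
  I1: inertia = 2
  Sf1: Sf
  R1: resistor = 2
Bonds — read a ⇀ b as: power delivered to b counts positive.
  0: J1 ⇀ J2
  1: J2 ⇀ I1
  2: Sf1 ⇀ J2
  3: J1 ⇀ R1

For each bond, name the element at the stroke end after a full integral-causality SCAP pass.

bond 0 stroke→J2
bond 1 stroke→I1
bond 2 stroke→Sf1
bond 3 stroke→J1

#2 stroke at Sf1  (Sf1 fixes flow; stroke at Sf1)
#1 stroke at I1  (I1 integral (f out))
#0 stroke at J2  (J2 needs exactly one e-in)
#3 stroke at J1  (J1: last free bond brings effort in)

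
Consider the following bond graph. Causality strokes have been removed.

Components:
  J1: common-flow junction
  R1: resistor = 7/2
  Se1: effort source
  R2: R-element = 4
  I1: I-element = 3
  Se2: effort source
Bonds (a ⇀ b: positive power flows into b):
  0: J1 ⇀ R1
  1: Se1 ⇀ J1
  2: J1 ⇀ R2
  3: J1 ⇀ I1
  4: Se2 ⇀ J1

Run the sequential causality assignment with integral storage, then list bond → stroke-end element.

β1 stroke at J1  (Se1 fixes effort; stroke away)
β4 stroke at J1  (source Se2 imposes e)
β3 stroke at I1  (I1: I, integral causality)
β0 stroke at J1  (J1: bond 3 brought flow, rest push out)
β2 stroke at J1  (common-f at J1 fixed by 3)

b0 →J1
b1 →J1
b2 →J1
b3 →I1
b4 →J1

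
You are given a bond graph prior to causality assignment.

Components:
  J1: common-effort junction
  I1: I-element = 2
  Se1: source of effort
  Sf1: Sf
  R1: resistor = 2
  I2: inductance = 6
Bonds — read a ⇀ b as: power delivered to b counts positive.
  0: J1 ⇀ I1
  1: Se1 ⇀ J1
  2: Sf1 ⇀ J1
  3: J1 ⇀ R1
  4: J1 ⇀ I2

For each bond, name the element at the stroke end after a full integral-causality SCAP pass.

β0 |I1
β1 |J1
β2 |Sf1
β3 |R1
β4 |I2

bond 1 stroke at J1  (Se1 fixes effort; stroke away)
bond 2 stroke at Sf1  (source Sf1 imposes f)
bond 0 stroke at I1  (common-e at J1 fixed by 1)
bond 3 stroke at R1  (common-e at J1 fixed by 1)
bond 4 stroke at I2  (common-e at J1 fixed by 1)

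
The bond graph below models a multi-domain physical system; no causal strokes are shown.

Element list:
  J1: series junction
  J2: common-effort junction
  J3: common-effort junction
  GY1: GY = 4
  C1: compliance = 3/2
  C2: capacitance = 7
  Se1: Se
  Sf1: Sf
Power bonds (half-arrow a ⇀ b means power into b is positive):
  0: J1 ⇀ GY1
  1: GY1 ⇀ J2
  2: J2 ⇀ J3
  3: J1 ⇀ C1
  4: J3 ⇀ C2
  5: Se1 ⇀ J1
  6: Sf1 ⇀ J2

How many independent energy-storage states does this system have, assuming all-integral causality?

2  (C1, C2 all integral)

#5 →J1  (Se1 fixes effort; stroke away)
#6 →Sf1  (Sf1 fixes flow; stroke at Sf1)
#3 →J1  (C1 integral (e out))
#0 →GY1  (only one flow-in slot at J1)
#1 →GY1  (GY1: gyrator matches bond 0)
#2 →J2  (closing 0-jn rule on J2)
#4 →J3  (J3: last free bond brings effort in)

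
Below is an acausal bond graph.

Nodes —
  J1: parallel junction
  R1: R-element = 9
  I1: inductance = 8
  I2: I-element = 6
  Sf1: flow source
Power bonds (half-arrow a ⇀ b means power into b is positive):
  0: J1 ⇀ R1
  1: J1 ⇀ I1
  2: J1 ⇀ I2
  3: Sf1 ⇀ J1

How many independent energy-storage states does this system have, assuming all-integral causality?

β3 →Sf1  (Sf1: flow source, stroke at near end)
β1 →I1  (I1 outputs flow p/I1)
β2 →I2  (I2 outputs flow p/I2)
β0 →J1  (closing 0-jn rule on J1)

2  (I1, I2 all integral)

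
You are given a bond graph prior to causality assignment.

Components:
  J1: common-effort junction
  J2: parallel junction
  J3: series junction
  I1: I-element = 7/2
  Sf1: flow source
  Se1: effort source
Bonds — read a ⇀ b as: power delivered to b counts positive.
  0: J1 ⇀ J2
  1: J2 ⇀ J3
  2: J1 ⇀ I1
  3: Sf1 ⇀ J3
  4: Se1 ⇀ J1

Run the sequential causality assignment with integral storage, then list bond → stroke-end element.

bond 0 stroke→J2
bond 1 stroke→J3
bond 2 stroke→I1
bond 3 stroke→Sf1
bond 4 stroke→J1

β3 stroke at Sf1  (Sf1 fixes flow; stroke at Sf1)
β4 stroke at J1  (Se1 (Se) sets effort on bond)
β0 stroke at J2  (J1 effort already set via bond 4)
β2 stroke at I1  (J1: bond 4 brought effort, rest push out)
β1 stroke at J3  (common-e at J2 fixed by 0)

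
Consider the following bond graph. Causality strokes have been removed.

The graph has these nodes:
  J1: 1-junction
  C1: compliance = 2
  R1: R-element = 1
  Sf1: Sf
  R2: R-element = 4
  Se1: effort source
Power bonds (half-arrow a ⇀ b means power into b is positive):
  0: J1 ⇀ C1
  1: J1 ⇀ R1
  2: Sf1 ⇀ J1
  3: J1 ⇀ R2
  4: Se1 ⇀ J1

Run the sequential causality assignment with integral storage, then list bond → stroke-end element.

b2 →Sf1  (Sf1 fixes flow; stroke at Sf1)
b4 →J1  (Se1: effort source, stroke at far end)
b0 →J1  (J1 flow already set via bond 2)
b1 →J1  (J1 flow already set via bond 2)
b3 →J1  (1-jn J1 has f-setter on 2)

bond 0 →J1
bond 1 →J1
bond 2 →Sf1
bond 3 →J1
bond 4 →J1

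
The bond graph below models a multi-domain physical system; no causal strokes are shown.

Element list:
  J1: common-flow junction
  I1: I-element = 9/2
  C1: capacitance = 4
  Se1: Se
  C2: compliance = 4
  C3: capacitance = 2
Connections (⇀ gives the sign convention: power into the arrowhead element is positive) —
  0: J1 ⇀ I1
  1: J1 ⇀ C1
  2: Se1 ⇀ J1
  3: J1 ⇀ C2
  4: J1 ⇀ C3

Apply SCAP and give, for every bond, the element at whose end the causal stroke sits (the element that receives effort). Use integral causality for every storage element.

bond 0 →I1
bond 1 →J1
bond 2 →J1
bond 3 →J1
bond 4 →J1

β2 stroke→J1  (Se1: effort source, stroke at far end)
β0 stroke→I1  (prefer integral on I1)
β1 stroke→J1  (1-jn J1 has f-setter on 0)
β3 stroke→J1  (J1 flow already set via bond 0)
β4 stroke→J1  (1-jn J1 has f-setter on 0)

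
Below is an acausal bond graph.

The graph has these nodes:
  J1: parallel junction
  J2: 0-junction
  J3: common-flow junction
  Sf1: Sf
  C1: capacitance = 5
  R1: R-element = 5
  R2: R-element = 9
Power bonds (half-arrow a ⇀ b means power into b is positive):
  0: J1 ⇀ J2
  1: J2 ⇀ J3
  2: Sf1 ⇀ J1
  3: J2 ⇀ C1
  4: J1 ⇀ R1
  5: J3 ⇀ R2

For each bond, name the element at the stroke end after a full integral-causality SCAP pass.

bond 0 |J1
bond 1 |J3
bond 2 |Sf1
bond 3 |J2
bond 4 |R1
bond 5 |R2

#2 →Sf1  (source Sf1 imposes f)
#3 →J2  (C1 integral (e out))
#0 →J1  (J2 effort already set via bond 3)
#1 →J3  (0-jn J2 has e-setter on 3)
#5 →R2  (J3: last free bond brings flow in)
#4 →R1  (J1: bond 0 brought effort, rest push out)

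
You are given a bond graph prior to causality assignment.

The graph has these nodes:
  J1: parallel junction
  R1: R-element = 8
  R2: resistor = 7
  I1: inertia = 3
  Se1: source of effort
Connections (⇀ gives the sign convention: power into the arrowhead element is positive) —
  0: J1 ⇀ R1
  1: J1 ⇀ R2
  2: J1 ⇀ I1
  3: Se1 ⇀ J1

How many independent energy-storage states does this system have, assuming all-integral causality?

#3 stroke→J1  (Se1: effort source, stroke at far end)
#0 stroke→R1  (J1: bond 3 brought effort, rest push out)
#1 stroke→R2  (J1: bond 3 brought effort, rest push out)
#2 stroke→I1  (common-e at J1 fixed by 3)

1  (I1 all integral)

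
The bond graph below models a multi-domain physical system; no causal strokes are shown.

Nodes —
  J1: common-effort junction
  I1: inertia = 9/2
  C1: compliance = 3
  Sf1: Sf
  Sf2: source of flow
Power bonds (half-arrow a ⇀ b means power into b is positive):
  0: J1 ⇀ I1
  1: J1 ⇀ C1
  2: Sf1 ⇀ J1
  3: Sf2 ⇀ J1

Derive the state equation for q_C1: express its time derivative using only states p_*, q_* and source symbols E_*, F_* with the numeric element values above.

dq_C1/dt = F_Sf1 + F_Sf2 - 2*p_I1/9

b2 →Sf1  (Sf1 fixes flow; stroke at Sf1)
b3 →Sf2  (source Sf2 imposes f)
b0 →I1  (I1: I, integral causality)
b1 →J1  (J1: last free bond brings effort in)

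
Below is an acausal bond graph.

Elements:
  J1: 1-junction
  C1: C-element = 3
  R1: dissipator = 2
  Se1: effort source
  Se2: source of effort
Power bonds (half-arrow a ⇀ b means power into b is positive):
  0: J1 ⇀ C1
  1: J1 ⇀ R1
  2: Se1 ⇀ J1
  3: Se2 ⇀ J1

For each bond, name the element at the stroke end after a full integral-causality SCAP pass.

#2 stroke at J1  (Se1: effort source, stroke at far end)
#3 stroke at J1  (source Se2 imposes e)
#0 stroke at J1  (prefer integral on C1)
#1 stroke at R1  (J1 needs exactly one f-in)

β0 |J1
β1 |R1
β2 |J1
β3 |J1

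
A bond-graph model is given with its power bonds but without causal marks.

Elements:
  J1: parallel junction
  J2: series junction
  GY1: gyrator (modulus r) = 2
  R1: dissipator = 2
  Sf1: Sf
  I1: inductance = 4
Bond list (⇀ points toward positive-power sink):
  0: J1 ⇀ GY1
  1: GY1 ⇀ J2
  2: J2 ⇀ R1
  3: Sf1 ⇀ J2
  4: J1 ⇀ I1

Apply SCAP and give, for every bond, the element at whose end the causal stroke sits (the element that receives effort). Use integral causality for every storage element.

β3 →Sf1  (Sf1 (Sf) sets flow on bond)
β1 →J2  (J2: bond 3 brought flow, rest push out)
β2 →J2  (J2: bond 3 brought flow, rest push out)
β0 →J1  (GY1: gyrator matches bond 1)
β4 →I1  (J1 effort already set via bond 0)

bond 0 stroke→J1
bond 1 stroke→J2
bond 2 stroke→J2
bond 3 stroke→Sf1
bond 4 stroke→I1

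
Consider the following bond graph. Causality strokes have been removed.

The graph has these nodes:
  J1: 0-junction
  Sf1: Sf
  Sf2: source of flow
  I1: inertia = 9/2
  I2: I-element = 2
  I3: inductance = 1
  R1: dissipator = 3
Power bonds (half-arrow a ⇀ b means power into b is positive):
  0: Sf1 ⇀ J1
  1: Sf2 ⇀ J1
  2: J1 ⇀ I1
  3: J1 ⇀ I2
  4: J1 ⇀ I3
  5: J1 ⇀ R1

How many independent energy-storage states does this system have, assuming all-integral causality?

#0 stroke at Sf1  (Sf1 (Sf) sets flow on bond)
#1 stroke at Sf2  (Sf2 fixes flow; stroke at Sf2)
#2 stroke at I1  (I1 integral (f out))
#3 stroke at I2  (I2 integral (f out))
#4 stroke at I3  (I3 outputs flow p/I3)
#5 stroke at J1  (J1: last free bond brings effort in)

3  (I1, I2, I3 all integral)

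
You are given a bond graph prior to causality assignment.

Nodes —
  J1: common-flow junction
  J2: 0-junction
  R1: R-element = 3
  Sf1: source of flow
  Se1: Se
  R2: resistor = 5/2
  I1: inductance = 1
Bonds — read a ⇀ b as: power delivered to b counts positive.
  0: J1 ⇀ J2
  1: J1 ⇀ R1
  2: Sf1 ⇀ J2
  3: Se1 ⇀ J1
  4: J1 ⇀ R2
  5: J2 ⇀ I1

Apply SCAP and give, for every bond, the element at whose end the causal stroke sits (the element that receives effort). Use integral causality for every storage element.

#0 |J2
#1 |J1
#2 |Sf1
#3 |J1
#4 |J1
#5 |I1

β2 →Sf1  (Sf1: flow source, stroke at near end)
β3 →J1  (Se1 (Se) sets effort on bond)
β5 →I1  (prefer integral on I1)
β0 →J2  (J2 needs exactly one e-in)
β1 →J1  (common-f at J1 fixed by 0)
β4 →J1  (common-f at J1 fixed by 0)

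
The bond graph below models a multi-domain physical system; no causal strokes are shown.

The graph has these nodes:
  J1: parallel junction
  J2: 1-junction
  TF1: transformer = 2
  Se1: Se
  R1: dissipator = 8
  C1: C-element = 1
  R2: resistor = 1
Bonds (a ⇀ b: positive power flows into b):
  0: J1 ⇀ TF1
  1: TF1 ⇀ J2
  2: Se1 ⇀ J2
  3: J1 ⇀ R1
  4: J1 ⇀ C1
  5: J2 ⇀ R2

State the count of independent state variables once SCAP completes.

1  (C1 all integral)

#2 |J2  (Se1: effort source, stroke at far end)
#4 |J1  (C1 integral (e out))
#0 |TF1  (0-jn J1 has e-setter on 4)
#3 |R1  (J1: bond 4 brought effort, rest push out)
#1 |J2  (through TF1, causality passes straight; one stroke at TF1)
#5 |R2  (only one flow-in slot at J2)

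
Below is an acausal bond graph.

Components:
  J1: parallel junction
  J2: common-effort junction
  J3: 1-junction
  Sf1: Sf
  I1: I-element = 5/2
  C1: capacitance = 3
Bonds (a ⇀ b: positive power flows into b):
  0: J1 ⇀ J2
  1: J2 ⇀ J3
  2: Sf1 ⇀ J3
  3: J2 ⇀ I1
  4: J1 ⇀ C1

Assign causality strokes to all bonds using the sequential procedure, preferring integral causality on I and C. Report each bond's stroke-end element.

#0 stroke→J2
#1 stroke→J3
#2 stroke→Sf1
#3 stroke→I1
#4 stroke→J1

b2 stroke at Sf1  (Sf1: flow source, stroke at near end)
b1 stroke at J3  (1-jn J3 has f-setter on 2)
b3 stroke at I1  (I1 integral (f out))
b0 stroke at J2  (closing 0-jn rule on J2)
b4 stroke at J1  (J1: last free bond brings effort in)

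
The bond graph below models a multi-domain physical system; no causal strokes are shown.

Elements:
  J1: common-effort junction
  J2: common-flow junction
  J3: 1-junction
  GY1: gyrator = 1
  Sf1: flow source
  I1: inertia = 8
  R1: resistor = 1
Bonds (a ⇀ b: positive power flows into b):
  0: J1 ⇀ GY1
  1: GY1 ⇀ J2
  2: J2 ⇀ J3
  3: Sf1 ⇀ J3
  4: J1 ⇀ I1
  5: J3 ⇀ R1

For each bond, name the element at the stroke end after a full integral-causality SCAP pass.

b3 |Sf1  (Sf1 (Sf) sets flow on bond)
b2 |J3  (J3 flow already set via bond 3)
b5 |J3  (J3 flow already set via bond 3)
b1 |J2  (common-f at J2 fixed by 2)
b0 |J1  (GY1 both-in/both-out from 1)
b4 |I1  (J1 effort already set via bond 0)

#0 |J1
#1 |J2
#2 |J3
#3 |Sf1
#4 |I1
#5 |J3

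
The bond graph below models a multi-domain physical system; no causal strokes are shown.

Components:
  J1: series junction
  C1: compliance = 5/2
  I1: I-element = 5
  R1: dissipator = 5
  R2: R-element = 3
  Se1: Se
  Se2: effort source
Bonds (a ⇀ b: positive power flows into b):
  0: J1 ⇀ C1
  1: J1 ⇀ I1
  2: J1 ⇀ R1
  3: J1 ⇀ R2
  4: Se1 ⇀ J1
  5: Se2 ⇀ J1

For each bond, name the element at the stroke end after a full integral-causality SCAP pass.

b0 →J1
b1 →I1
b2 →J1
b3 →J1
b4 →J1
b5 →J1

#4 stroke→J1  (Se1 fixes effort; stroke away)
#5 stroke→J1  (source Se2 imposes e)
#0 stroke→J1  (prefer integral on C1)
#1 stroke→I1  (I1: I, integral causality)
#2 stroke→J1  (J1 flow already set via bond 1)
#3 stroke→J1  (1-jn J1 has f-setter on 1)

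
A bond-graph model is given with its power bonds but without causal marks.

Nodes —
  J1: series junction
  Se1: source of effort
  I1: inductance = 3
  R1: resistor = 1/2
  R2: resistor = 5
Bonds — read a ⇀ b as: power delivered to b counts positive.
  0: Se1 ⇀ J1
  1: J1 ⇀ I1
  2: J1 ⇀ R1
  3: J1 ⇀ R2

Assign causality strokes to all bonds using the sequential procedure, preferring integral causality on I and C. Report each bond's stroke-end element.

b0 →J1
b1 →I1
b2 →J1
b3 →J1

bond 0 stroke→J1  (Se1 fixes effort; stroke away)
bond 1 stroke→I1  (prefer integral on I1)
bond 2 stroke→J1  (J1: bond 1 brought flow, rest push out)
bond 3 stroke→J1  (J1: bond 1 brought flow, rest push out)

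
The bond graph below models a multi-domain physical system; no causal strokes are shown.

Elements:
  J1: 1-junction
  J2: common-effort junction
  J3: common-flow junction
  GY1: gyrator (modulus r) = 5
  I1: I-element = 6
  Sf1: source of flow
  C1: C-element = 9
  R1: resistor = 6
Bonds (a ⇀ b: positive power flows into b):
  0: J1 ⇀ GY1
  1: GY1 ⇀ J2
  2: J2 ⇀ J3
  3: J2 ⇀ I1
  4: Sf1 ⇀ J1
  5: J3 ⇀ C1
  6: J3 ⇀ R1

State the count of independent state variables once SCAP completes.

b4 →Sf1  (Sf1: flow source, stroke at near end)
b0 →J1  (common-f at J1 fixed by 4)
b1 →J2  (GY1: gyrator matches bond 0)
b2 →J3  (0-jn J2 has e-setter on 1)
b3 →I1  (common-e at J2 fixed by 1)
b5 →J3  (C1 outputs effort q/C1)
b6 →R1  (J3 needs exactly one f-in)

2  (C1, I1 all integral)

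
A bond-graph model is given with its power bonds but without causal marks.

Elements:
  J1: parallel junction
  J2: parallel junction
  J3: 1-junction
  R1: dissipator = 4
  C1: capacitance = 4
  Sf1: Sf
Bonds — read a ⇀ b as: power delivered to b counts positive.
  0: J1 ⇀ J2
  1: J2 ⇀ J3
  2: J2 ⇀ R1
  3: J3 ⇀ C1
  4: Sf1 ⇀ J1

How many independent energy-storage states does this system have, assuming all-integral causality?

1  (C1 all integral)

β4 |Sf1  (Sf1: flow source, stroke at near end)
β0 |J1  (only one effort-in slot at J1)
β3 |J3  (C1 integral (e out))
β1 |J2  (J3: last free bond brings flow in)
β2 |R1  (J2 effort already set via bond 1)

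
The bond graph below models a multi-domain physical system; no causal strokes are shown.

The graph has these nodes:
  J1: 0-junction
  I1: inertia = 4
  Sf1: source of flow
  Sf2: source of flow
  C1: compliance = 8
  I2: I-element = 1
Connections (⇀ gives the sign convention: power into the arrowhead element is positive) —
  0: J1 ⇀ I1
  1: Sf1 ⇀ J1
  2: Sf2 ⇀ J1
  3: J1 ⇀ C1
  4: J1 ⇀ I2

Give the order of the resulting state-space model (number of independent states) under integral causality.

3  (C1, I1, I2 all integral)

bond 1 stroke→Sf1  (source Sf1 imposes f)
bond 2 stroke→Sf2  (Sf2 fixes flow; stroke at Sf2)
bond 0 stroke→I1  (I1 integral (f out))
bond 3 stroke→J1  (C1 integral (e out))
bond 4 stroke→I2  (common-e at J1 fixed by 3)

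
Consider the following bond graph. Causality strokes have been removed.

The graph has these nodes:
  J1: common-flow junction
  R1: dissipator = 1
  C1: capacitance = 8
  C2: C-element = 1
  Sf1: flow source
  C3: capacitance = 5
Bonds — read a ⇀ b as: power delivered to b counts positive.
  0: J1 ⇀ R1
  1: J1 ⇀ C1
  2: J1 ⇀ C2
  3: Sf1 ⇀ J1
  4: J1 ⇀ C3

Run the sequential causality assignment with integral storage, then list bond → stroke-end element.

#3 stroke→Sf1  (Sf1: flow source, stroke at near end)
#0 stroke→J1  (J1: bond 3 brought flow, rest push out)
#1 stroke→J1  (J1: bond 3 brought flow, rest push out)
#2 stroke→J1  (common-f at J1 fixed by 3)
#4 stroke→J1  (J1: bond 3 brought flow, rest push out)

b0 stroke→J1
b1 stroke→J1
b2 stroke→J1
b3 stroke→Sf1
b4 stroke→J1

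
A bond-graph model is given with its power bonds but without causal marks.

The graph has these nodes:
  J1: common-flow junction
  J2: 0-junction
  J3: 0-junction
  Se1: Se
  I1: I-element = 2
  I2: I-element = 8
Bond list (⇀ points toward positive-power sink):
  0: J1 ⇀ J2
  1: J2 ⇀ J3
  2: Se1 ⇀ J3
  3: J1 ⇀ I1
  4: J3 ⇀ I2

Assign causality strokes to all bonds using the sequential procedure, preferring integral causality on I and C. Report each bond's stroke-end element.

b0 |J1
b1 |J2
b2 |J3
b3 |I1
b4 |I2

bond 2 |J3  (source Se1 imposes e)
bond 1 |J2  (J3: bond 2 brought effort, rest push out)
bond 4 |I2  (J3: bond 2 brought effort, rest push out)
bond 0 |J1  (J2 effort already set via bond 1)
bond 3 |I1  (closing 1-jn rule on J1)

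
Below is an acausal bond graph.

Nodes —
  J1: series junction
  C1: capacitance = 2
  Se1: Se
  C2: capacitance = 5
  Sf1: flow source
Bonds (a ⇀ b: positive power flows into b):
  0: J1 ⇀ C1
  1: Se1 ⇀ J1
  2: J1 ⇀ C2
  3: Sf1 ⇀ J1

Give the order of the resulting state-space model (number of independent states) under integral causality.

2  (C1, C2 all integral)

bond 1 stroke at J1  (Se1: effort source, stroke at far end)
bond 3 stroke at Sf1  (Sf1 fixes flow; stroke at Sf1)
bond 0 stroke at J1  (J1: bond 3 brought flow, rest push out)
bond 2 stroke at J1  (common-f at J1 fixed by 3)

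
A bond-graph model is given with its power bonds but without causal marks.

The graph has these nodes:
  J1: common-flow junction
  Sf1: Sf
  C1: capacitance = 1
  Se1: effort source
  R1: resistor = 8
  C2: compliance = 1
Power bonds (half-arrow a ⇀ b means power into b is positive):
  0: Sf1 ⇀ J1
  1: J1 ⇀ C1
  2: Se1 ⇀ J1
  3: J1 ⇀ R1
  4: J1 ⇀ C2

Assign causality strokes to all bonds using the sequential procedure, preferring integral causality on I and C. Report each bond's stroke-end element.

b0 stroke→Sf1
b1 stroke→J1
b2 stroke→J1
b3 stroke→J1
b4 stroke→J1

b0 stroke→Sf1  (Sf1 fixes flow; stroke at Sf1)
b2 stroke→J1  (Se1: effort source, stroke at far end)
b1 stroke→J1  (J1 flow already set via bond 0)
b3 stroke→J1  (J1: bond 0 brought flow, rest push out)
b4 stroke→J1  (1-jn J1 has f-setter on 0)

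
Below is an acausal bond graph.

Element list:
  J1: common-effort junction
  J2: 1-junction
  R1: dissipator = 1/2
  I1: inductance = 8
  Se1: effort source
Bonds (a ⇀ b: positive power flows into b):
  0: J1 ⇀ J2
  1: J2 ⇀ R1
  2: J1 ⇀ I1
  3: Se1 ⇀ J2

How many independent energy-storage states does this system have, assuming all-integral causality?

1  (I1 all integral)

b3 stroke→J2  (source Se1 imposes e)
b2 stroke→I1  (I1 outputs flow p/I1)
b0 stroke→J1  (closing 0-jn rule on J1)
b1 stroke→J2  (J2: bond 0 brought flow, rest push out)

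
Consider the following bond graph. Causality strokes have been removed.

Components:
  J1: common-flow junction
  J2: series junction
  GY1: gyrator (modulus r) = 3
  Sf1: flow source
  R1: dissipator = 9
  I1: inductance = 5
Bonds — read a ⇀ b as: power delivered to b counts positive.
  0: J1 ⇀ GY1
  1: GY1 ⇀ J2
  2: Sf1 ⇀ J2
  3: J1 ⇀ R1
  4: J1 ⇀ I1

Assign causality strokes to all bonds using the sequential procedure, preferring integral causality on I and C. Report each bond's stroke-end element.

β0 stroke at J1
β1 stroke at J2
β2 stroke at Sf1
β3 stroke at J1
β4 stroke at I1

bond 2 stroke→Sf1  (Sf1 fixes flow; stroke at Sf1)
bond 1 stroke→J2  (1-jn J2 has f-setter on 2)
bond 0 stroke→J1  (GY1: gyrator matches bond 1)
bond 4 stroke→I1  (I1 outputs flow p/I1)
bond 3 stroke→J1  (common-f at J1 fixed by 4)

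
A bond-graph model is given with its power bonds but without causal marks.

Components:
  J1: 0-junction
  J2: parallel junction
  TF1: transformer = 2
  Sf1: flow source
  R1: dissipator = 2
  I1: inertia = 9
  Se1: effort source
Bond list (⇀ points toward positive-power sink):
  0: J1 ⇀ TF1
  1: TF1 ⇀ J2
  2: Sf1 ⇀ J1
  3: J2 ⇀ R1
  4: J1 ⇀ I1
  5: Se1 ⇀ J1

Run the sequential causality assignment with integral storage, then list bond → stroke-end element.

β2 stroke at Sf1  (Sf1: flow source, stroke at near end)
β5 stroke at J1  (Se1 (Se) sets effort on bond)
β0 stroke at TF1  (common-e at J1 fixed by 5)
β4 stroke at I1  (0-jn J1 has e-setter on 5)
β1 stroke at J2  (TF1 one-in-one-out from 0)
β3 stroke at R1  (common-e at J2 fixed by 1)

#0 stroke→TF1
#1 stroke→J2
#2 stroke→Sf1
#3 stroke→R1
#4 stroke→I1
#5 stroke→J1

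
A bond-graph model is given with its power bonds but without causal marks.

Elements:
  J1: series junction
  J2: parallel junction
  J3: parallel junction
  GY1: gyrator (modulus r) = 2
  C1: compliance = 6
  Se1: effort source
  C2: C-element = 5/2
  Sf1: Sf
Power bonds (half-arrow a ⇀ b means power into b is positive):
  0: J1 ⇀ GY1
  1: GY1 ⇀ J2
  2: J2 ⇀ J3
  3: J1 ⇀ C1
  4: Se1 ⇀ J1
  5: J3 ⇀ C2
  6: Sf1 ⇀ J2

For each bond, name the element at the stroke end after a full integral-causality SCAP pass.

bond 0 stroke→GY1
bond 1 stroke→GY1
bond 2 stroke→J2
bond 3 stroke→J1
bond 4 stroke→J1
bond 5 stroke→J3
bond 6 stroke→Sf1

bond 4 →J1  (source Se1 imposes e)
bond 6 →Sf1  (Sf1: flow source, stroke at near end)
bond 3 →J1  (C1 integral (e out))
bond 0 →GY1  (J1: last free bond brings flow in)
bond 1 →GY1  (GY GY1: same side as bond 0)
bond 2 →J2  (closing 0-jn rule on J2)
bond 5 →J3  (only one effort-in slot at J3)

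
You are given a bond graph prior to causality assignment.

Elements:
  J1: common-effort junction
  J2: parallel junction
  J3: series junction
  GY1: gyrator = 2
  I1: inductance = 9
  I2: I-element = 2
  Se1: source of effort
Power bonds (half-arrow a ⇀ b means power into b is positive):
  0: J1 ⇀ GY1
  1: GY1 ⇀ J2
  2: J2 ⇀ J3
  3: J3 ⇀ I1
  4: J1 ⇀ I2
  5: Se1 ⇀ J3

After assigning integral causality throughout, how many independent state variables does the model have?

2  (I1, I2 all integral)

β5 stroke at J3  (Se1: effort source, stroke at far end)
β3 stroke at I1  (prefer integral on I1)
β2 stroke at J3  (J3 flow already set via bond 3)
β1 stroke at J2  (J2: last free bond brings effort in)
β0 stroke at J1  (GY GY1: same side as bond 1)
β4 stroke at I2  (J1 effort already set via bond 0)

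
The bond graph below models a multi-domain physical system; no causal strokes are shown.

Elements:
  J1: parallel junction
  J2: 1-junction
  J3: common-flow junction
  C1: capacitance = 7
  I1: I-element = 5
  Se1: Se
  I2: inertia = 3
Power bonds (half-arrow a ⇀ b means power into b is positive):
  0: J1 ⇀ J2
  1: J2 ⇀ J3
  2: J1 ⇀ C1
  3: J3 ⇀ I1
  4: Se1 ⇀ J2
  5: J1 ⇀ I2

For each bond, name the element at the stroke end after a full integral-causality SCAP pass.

#4 stroke at J2  (Se1: effort source, stroke at far end)
#2 stroke at J1  (C1 integral (e out))
#0 stroke at J2  (common-e at J1 fixed by 2)
#5 stroke at I2  (J1 effort already set via bond 2)
#1 stroke at J3  (J2 needs exactly one f-in)
#3 stroke at I1  (J3: last free bond brings flow in)

bond 0 stroke at J2
bond 1 stroke at J3
bond 2 stroke at J1
bond 3 stroke at I1
bond 4 stroke at J2
bond 5 stroke at I2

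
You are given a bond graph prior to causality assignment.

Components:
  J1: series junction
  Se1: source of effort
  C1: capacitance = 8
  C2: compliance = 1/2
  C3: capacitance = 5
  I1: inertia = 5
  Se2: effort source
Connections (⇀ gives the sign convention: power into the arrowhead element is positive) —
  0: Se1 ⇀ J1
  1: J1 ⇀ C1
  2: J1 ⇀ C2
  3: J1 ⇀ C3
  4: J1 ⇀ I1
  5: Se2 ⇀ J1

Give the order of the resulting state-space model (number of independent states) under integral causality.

b0 stroke→J1  (Se1 fixes effort; stroke away)
b5 stroke→J1  (Se2: effort source, stroke at far end)
b1 stroke→J1  (C1 integral (e out))
b2 stroke→J1  (prefer integral on C2)
b3 stroke→J1  (C3: C, integral causality)
b4 stroke→I1  (J1 needs exactly one f-in)

4  (C1, C2, C3, I1 all integral)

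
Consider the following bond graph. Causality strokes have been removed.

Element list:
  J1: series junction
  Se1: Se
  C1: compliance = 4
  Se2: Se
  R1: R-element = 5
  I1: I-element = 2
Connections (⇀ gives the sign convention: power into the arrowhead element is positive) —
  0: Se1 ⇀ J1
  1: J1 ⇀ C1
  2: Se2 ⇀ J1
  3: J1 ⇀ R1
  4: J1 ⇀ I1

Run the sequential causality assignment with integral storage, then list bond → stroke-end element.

#0 →J1
#1 →J1
#2 →J1
#3 →J1
#4 →I1

β0 →J1  (source Se1 imposes e)
β2 →J1  (Se2 (Se) sets effort on bond)
β1 →J1  (C1 outputs effort q/C1)
β4 →I1  (I1 integral (f out))
β3 →J1  (J1: bond 4 brought flow, rest push out)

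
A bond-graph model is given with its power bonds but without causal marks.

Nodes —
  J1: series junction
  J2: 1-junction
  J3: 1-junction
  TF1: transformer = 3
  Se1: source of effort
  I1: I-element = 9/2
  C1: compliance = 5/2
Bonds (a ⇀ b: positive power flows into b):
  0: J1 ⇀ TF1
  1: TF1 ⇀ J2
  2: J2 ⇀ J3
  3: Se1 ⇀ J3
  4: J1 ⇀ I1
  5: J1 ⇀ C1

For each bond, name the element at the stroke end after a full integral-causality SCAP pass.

#3 stroke at J3  (source Se1 imposes e)
#2 stroke at J2  (closing 1-jn rule on J3)
#1 stroke at TF1  (only one flow-in slot at J2)
#0 stroke at J1  (through TF1, causality passes straight; one stroke at TF1)
#4 stroke at I1  (I1 integral (f out))
#5 stroke at J1  (J1: bond 4 brought flow, rest push out)

#0 stroke→J1
#1 stroke→TF1
#2 stroke→J2
#3 stroke→J3
#4 stroke→I1
#5 stroke→J1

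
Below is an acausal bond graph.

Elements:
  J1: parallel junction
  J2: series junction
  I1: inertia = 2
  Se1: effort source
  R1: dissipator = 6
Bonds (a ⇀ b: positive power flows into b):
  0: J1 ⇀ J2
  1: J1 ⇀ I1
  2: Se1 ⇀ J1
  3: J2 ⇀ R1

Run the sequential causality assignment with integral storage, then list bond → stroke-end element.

bond 0 →J2
bond 1 →I1
bond 2 →J1
bond 3 →R1

β2 |J1  (source Se1 imposes e)
β0 |J2  (common-e at J1 fixed by 2)
β1 |I1  (J1: bond 2 brought effort, rest push out)
β3 |R1  (J2 needs exactly one f-in)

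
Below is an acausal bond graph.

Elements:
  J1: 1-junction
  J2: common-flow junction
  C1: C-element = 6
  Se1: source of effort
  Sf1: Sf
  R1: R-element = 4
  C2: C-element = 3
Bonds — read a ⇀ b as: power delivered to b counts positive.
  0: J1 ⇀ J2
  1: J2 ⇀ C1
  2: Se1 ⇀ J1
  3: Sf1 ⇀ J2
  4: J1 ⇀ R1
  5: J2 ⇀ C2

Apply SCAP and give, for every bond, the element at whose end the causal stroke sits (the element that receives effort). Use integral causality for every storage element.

#0 →J2
#1 →J2
#2 →J1
#3 →Sf1
#4 →J1
#5 →J2

bond 2 stroke→J1  (Se1: effort source, stroke at far end)
bond 3 stroke→Sf1  (Sf1 fixes flow; stroke at Sf1)
bond 0 stroke→J2  (common-f at J2 fixed by 3)
bond 1 stroke→J2  (J2: bond 3 brought flow, rest push out)
bond 5 stroke→J2  (common-f at J2 fixed by 3)
bond 4 stroke→J1  (1-jn J1 has f-setter on 0)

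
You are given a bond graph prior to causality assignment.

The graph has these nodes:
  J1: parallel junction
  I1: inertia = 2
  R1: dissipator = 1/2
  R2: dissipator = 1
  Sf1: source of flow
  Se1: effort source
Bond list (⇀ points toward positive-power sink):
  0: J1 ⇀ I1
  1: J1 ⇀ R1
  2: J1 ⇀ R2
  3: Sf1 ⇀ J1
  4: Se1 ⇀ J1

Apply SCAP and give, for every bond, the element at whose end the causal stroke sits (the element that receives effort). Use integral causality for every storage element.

#3 →Sf1  (Sf1 (Sf) sets flow on bond)
#4 →J1  (source Se1 imposes e)
#0 →I1  (common-e at J1 fixed by 4)
#1 →R1  (J1 effort already set via bond 4)
#2 →R2  (0-jn J1 has e-setter on 4)

#0 →I1
#1 →R1
#2 →R2
#3 →Sf1
#4 →J1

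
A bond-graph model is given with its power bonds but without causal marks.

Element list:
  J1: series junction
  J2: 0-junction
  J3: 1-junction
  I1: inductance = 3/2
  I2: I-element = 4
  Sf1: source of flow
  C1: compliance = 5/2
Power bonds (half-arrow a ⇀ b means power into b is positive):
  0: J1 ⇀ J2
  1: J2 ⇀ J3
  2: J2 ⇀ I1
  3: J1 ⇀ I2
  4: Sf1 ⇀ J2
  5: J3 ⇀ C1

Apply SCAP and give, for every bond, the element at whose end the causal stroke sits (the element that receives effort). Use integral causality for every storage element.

#0 |J1
#1 |J2
#2 |I1
#3 |I2
#4 |Sf1
#5 |J3

#4 →Sf1  (Sf1 fixes flow; stroke at Sf1)
#2 →I1  (prefer integral on I1)
#3 →I2  (I2 integral (f out))
#0 →J1  (1-jn J1 has f-setter on 3)
#1 →J2  (J2 needs exactly one e-in)
#5 →J3  (J3 flow already set via bond 1)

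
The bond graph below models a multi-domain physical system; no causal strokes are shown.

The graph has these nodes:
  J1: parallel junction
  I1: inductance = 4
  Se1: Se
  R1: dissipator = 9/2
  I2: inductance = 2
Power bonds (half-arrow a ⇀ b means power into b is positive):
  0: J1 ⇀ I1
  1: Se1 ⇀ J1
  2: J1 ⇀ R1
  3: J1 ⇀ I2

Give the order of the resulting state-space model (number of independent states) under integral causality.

2  (I1, I2 all integral)

bond 1 stroke→J1  (source Se1 imposes e)
bond 0 stroke→I1  (J1: bond 1 brought effort, rest push out)
bond 2 stroke→R1  (J1: bond 1 brought effort, rest push out)
bond 3 stroke→I2  (0-jn J1 has e-setter on 1)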